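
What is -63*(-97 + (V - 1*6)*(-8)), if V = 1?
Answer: 3591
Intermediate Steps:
-63*(-97 + (V - 1*6)*(-8)) = -63*(-97 + (1 - 1*6)*(-8)) = -63*(-97 + (1 - 6)*(-8)) = -63*(-97 - 5*(-8)) = -63*(-97 + 40) = -63*(-57) = 3591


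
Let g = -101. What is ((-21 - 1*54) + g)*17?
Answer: -2992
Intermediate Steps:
((-21 - 1*54) + g)*17 = ((-21 - 1*54) - 101)*17 = ((-21 - 54) - 101)*17 = (-75 - 101)*17 = -176*17 = -2992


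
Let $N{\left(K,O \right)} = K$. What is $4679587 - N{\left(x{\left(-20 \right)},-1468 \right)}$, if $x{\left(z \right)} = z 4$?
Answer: $4679667$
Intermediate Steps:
$x{\left(z \right)} = 4 z$
$4679587 - N{\left(x{\left(-20 \right)},-1468 \right)} = 4679587 - 4 \left(-20\right) = 4679587 - -80 = 4679587 + 80 = 4679667$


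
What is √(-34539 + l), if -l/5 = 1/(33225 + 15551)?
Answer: I*√20542918036186/24388 ≈ 185.85*I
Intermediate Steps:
l = -5/48776 (l = -5/(33225 + 15551) = -5/48776 ≈ -0.00010251)
√(-34539 + l) = √(-34539 - 5/48776) = √(-1684674269/48776) = I*√20542918036186/24388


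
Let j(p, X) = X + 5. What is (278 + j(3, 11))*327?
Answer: 96138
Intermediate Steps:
j(p, X) = 5 + X
(278 + j(3, 11))*327 = (278 + (5 + 11))*327 = (278 + 16)*327 = 294*327 = 96138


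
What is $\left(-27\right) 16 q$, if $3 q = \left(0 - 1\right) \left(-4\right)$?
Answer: $-576$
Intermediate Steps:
$q = \frac{4}{3}$ ($q = \frac{\left(0 - 1\right) \left(-4\right)}{3} = \frac{\left(-1\right) \left(-4\right)}{3} = \frac{1}{3} \cdot 4 = \frac{4}{3} \approx 1.3333$)
$\left(-27\right) 16 q = \left(-27\right) 16 \cdot \frac{4}{3} = \left(-432\right) \frac{4}{3} = -576$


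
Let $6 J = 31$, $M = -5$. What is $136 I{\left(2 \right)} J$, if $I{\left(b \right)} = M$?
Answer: $- \frac{10540}{3} \approx -3513.3$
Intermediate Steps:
$J = \frac{31}{6}$ ($J = \frac{1}{6} \cdot 31 = \frac{31}{6} \approx 5.1667$)
$I{\left(b \right)} = -5$
$136 I{\left(2 \right)} J = 136 \left(-5\right) \frac{31}{6} = \left(-680\right) \frac{31}{6} = - \frac{10540}{3}$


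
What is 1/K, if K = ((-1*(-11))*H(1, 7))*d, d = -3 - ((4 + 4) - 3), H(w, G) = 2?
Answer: -1/176 ≈ -0.0056818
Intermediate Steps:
d = -8 (d = -3 - (8 - 3) = -3 - 1*5 = -3 - 5 = -8)
K = -176 (K = (-1*(-11)*2)*(-8) = (11*2)*(-8) = 22*(-8) = -176)
1/K = 1/(-176) = -1/176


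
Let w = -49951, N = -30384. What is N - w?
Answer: 19567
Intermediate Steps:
N - w = -30384 - 1*(-49951) = -30384 + 49951 = 19567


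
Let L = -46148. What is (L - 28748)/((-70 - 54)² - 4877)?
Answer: -74896/10499 ≈ -7.1336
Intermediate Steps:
(L - 28748)/((-70 - 54)² - 4877) = (-46148 - 28748)/((-70 - 54)² - 4877) = -74896/((-124)² - 4877) = -74896/(15376 - 4877) = -74896/10499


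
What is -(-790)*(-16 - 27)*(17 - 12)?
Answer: -169850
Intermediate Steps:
-(-790)*(-16 - 27)*(17 - 12) = -(-790)*(-43*5) = -(-790)*(-215) = -790*215 = -169850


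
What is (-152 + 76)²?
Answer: 5776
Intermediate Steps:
(-152 + 76)² = (-76)² = 5776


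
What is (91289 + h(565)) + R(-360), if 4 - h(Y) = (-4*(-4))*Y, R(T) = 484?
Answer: 82737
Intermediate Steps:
h(Y) = 4 - 16*Y (h(Y) = 4 - (-4*(-4))*Y = 4 - 16*Y)
(91289 + h(565)) + R(-360) = (91289 + (4 - 16*565)) + 484 = (91289 + (4 - 9040)) + 484 = (91289 - 9036) + 484 = 82253 + 484 = 82737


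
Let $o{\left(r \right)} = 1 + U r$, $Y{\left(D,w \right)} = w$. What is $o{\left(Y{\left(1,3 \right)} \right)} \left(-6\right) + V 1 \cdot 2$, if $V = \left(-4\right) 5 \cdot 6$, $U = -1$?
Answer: $-228$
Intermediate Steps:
$V = -120$ ($V = \left(-20\right) 6 = -120$)
$o{\left(r \right)} = 1 - r$
$o{\left(Y{\left(1,3 \right)} \right)} \left(-6\right) + V 1 \cdot 2 = \left(1 - 3\right) \left(-6\right) + \left(-120\right) 1 \cdot 2 = \left(1 - 3\right) \left(-6\right) - 240 = \left(-2\right) \left(-6\right) - 240 = 12 - 240 = -228$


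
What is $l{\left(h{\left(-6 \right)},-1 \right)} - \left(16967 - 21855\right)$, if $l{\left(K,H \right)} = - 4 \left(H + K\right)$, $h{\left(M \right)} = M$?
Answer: $4916$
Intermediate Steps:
$l{\left(K,H \right)} = - 4 H - 4 K$
$l{\left(h{\left(-6 \right)},-1 \right)} - \left(16967 - 21855\right) = \left(\left(-4\right) \left(-1\right) - -24\right) - \left(16967 - 21855\right) = \left(4 + 24\right) - \left(16967 - 21855\right) = 28 - -4888 = 28 + 4888 = 4916$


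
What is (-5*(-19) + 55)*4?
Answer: 600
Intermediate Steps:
(-5*(-19) + 55)*4 = (95 + 55)*4 = 150*4 = 600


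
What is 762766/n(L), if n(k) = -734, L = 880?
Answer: -381383/367 ≈ -1039.2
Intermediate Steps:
762766/n(L) = 762766/(-734) = 762766*(-1/734) = -381383/367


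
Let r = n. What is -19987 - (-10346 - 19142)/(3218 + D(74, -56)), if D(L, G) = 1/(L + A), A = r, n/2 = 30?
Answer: -8614702839/431213 ≈ -19978.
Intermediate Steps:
n = 60 (n = 2*30 = 60)
r = 60
A = 60
D(L, G) = 1/(60 + L) (D(L, G) = 1/(L + 60) = 1/(60 + L))
-19987 - (-10346 - 19142)/(3218 + D(74, -56)) = -19987 - (-10346 - 19142)/(3218 + 1/(60 + 74)) = -19987 - (-29488)/(3218 + 1/134) = -19987 - (-29488)/431213/134 = -19987 - (-29488)*134/431213 = -19987 - 1*(-3951392/431213) = -19987 + 3951392/431213 = -8614702839/431213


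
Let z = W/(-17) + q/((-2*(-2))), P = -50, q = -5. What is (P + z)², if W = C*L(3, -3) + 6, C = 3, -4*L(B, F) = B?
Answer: 765625/289 ≈ 2649.2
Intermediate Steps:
L(B, F) = -B/4
W = 15/4 (W = 3*(-¼*3) + 6 = 3*(-¾) + 6 = -9/4 + 6 = 15/4 ≈ 3.7500)
z = -25/17 (z = (15/4)/(-17) - 5/((-2*(-2))) = (15/4)*(-1/17) - 5/4 = -15/68 - 5*¼ = -15/68 - 5/4 = -25/17 ≈ -1.4706)
(P + z)² = (-50 - 25/17)² = (-875/17)² = 765625/289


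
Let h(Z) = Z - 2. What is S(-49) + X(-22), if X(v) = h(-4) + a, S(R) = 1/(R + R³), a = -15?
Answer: -2471659/117698 ≈ -21.000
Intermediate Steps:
h(Z) = -2 + Z
X(v) = -21 (X(v) = (-2 - 4) - 15 = -6 - 15 = -21)
S(-49) + X(-22) = 1/(-49 + (-49)³) - 21 = 1/(-49 - 117649) - 21 = 1/(-117698) - 21 = -1/117698 - 21 = -2471659/117698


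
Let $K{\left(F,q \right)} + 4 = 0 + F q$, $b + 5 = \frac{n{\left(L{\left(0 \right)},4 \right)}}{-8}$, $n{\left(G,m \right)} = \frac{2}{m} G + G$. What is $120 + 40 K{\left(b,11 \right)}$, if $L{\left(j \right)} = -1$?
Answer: $- \frac{4315}{2} \approx -2157.5$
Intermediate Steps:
$n{\left(G,m \right)} = G + \frac{2 G}{m}$ ($n{\left(G,m \right)} = \frac{2 G}{m} + G = G + \frac{2 G}{m}$)
$b = - \frac{77}{16}$ ($b = -5 + \frac{\left(-1\right) \frac{1}{4} \left(2 + 4\right)}{-8} = -5 + \left(-1\right) \frac{1}{4} \cdot 6 \left(- \frac{1}{8}\right) = -5 - - \frac{3}{16} = -5 + \frac{3}{16} = - \frac{77}{16} \approx -4.8125$)
$K{\left(F,q \right)} = -4 + F q$ ($K{\left(F,q \right)} = -4 + \left(0 + F q\right) = -4 + F q$)
$120 + 40 K{\left(b,11 \right)} = 120 + 40 \left(-4 - \frac{847}{16}\right) = 120 + 40 \left(- \frac{911}{16}\right) = 120 - \frac{4555}{2} = - \frac{4315}{2}$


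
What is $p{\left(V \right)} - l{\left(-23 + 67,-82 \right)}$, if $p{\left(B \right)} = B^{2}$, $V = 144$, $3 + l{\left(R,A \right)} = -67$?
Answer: $20806$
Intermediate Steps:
$l{\left(R,A \right)} = -70$ ($l{\left(R,A \right)} = -3 - 67 = -70$)
$p{\left(V \right)} - l{\left(-23 + 67,-82 \right)} = 144^{2} - -70 = 20736 + 70 = 20806$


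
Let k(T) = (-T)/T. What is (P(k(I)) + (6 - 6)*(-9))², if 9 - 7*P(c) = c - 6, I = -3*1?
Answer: 256/49 ≈ 5.2245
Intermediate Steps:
I = -3
k(T) = -1
P(c) = 15/7 - c/7 (P(c) = 9/7 - (c - 6)/7 = 9/7 - (-6 + c)/7 = 9/7 + (6/7 - c/7) = 15/7 - c/7)
(P(k(I)) + (6 - 6)*(-9))² = ((15/7 - ⅐*(-1)) + (6 - 6)*(-9))² = ((15/7 + ⅐) + 0*(-9))² = (16/7 + 0)² = (16/7)² = 256/49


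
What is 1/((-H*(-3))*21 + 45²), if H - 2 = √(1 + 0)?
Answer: 1/2214 ≈ 0.00045167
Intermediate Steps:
H = 3 (H = 2 + √(1 + 0) = 2 + √1 = 2 + 1 = 3)
1/((-H*(-3))*21 + 45²) = 1/((-1*3*(-3))*21 + 45²) = 1/(-3*(-3)*21 + 2025) = 1/(9*21 + 2025) = 1/(189 + 2025) = 1/2214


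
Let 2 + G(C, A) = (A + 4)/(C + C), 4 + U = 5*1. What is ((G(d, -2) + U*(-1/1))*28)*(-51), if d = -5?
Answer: 22848/5 ≈ 4569.6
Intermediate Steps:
U = 1 (U = -4 + 5*1 = -4 + 5 = 1)
G(C, A) = -2 + (4 + A)/(2*C) (G(C, A) = -2 + (A + 4)/(C + C) = -2 + (4 + A)/((2*C)) = -2 + (4 + A)*(1/(2*C)) = -2 + (4 + A)/(2*C))
((G(d, -2) + U*(-1/1))*28)*(-51) = (((½)*(4 - 2 - 4*(-5))/(-5) + 1*(-1/1))*28)*(-51) = (((½)*(-⅕)*(4 - 2 + 20) + 1*(-1*1))*28)*(-51) = (((½)*(-⅕)*22 + 1*(-1))*28)*(-51) = ((-11/5 - 1)*28)*(-51) = -16/5*28*(-51) = -448/5*(-51) = 22848/5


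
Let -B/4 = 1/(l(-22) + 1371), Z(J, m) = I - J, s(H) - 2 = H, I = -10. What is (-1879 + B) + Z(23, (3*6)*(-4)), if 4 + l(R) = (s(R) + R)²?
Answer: -5986476/3131 ≈ -1912.0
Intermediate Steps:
s(H) = 2 + H
l(R) = -4 + (2 + 2*R)² (l(R) = -4 + ((2 + R) + R)² = -4 + (2 + 2*R)²)
Z(J, m) = -10 - J
B = -4/3131 (B = -4/(4*(-22)*(2 - 22) + 1371) = -4/(4*(-22)*(-20) + 1371) = -4/(1760 + 1371) = -4/3131 ≈ -0.0012775)
(-1879 + B) + Z(23, (3*6)*(-4)) = (-1879 - 4/3131) + (-10 - 1*23) = -5883153/3131 + (-10 - 23) = -5883153/3131 - 33 = -5986476/3131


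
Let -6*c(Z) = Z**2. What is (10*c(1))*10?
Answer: -50/3 ≈ -16.667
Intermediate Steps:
c(Z) = -Z**2/6
(10*c(1))*10 = (10*(-1/6*1**2))*10 = (10*(-1/6*1))*10 = (10*(-1/6))*10 = -5/3*10 = -50/3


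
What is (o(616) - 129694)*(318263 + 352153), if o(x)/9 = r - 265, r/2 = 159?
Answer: -86629144272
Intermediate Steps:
r = 318 (r = 2*159 = 318)
o(x) = 477 (o(x) = 9*(318 - 265) = 9*53 = 477)
(o(616) - 129694)*(318263 + 352153) = (477 - 129694)*(318263 + 352153) = -129217*670416 = -86629144272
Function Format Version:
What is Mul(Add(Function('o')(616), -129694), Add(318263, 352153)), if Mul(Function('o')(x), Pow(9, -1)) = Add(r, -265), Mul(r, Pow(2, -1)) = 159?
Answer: -86629144272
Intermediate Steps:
r = 318 (r = Mul(2, 159) = 318)
Function('o')(x) = 477 (Function('o')(x) = Mul(9, Add(318, -265)) = Mul(9, 53) = 477)
Mul(Add(Function('o')(616), -129694), Add(318263, 352153)) = Mul(Add(477, -129694), Add(318263, 352153)) = Mul(-129217, 670416) = -86629144272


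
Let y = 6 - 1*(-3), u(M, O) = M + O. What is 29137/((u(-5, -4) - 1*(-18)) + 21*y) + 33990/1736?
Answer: 14327963/85932 ≈ 166.74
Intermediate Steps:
y = 9 (y = 6 + 3 = 9)
29137/((u(-5, -4) - 1*(-18)) + 21*y) + 33990/1736 = 29137/(((-5 - 4) - 1*(-18)) + 21*9) + 33990/1736 = 29137/((-9 + 18) + 189) + 33990*(1/1736) = 29137/(9 + 189) + 16995/868 = 29137/198 + 16995/868 = 14327963/85932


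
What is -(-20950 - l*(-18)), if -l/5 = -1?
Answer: 20860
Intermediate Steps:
l = 5 (l = -5*(-1) = 5)
-(-20950 - l*(-18)) = -(-20950 - 5*(-18)) = -(-20950 - 1*(-90)) = -(-20950 + 90) = -1*(-20860) = 20860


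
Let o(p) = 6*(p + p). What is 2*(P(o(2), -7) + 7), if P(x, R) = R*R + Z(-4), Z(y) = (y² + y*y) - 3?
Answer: 170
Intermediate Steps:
Z(y) = -3 + 2*y² (Z(y) = (y² + y²) - 3 = 2*y² - 3 = -3 + 2*y²)
o(p) = 12*p (o(p) = 6*(2*p) = 12*p)
P(x, R) = 29 + R² (P(x, R) = R*R + (-3 + 2*(-4)²) = R² + (-3 + 2*16) = R² + (-3 + 32) = R² + 29 = 29 + R²)
2*(P(o(2), -7) + 7) = 2*((29 + (-7)²) + 7) = 2*((29 + 49) + 7) = 2*(78 + 7) = 2*85 = 170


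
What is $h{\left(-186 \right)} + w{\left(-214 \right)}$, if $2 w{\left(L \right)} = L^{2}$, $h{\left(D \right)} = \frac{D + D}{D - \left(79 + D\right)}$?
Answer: $\frac{1809314}{79} \approx 22903.0$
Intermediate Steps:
$h{\left(D \right)} = - \frac{2 D}{79}$ ($h{\left(D \right)} = \frac{2 D}{-79} = 2 D \left(- \frac{1}{79}\right) = - \frac{2 D}{79}$)
$w{\left(L \right)} = \frac{L^{2}}{2}$
$h{\left(-186 \right)} + w{\left(-214 \right)} = \left(- \frac{2}{79}\right) \left(-186\right) + \frac{\left(-214\right)^{2}}{2} = \frac{372}{79} + \frac{1}{2} \cdot 45796 = \frac{372}{79} + 22898 = \frac{1809314}{79}$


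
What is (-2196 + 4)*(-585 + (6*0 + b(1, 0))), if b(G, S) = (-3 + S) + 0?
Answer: 1288896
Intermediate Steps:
b(G, S) = -3 + S
(-2196 + 4)*(-585 + (6*0 + b(1, 0))) = (-2196 + 4)*(-585 + (6*0 + (-3 + 0))) = -2192*(-585 + (0 - 3)) = -2192*(-585 - 3) = -2192*(-588) = 1288896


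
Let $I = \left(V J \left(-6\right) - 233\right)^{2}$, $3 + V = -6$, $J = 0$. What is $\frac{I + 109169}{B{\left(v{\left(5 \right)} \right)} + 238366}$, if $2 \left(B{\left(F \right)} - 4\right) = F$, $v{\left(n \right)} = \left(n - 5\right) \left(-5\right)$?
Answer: $\frac{81729}{119185} \approx 0.68573$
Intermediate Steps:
$V = -9$ ($V = -3 - 6 = -9$)
$v{\left(n \right)} = 25 - 5 n$ ($v{\left(n \right)} = \left(-5 + n\right) \left(-5\right) = 25 - 5 n$)
$B{\left(F \right)} = 4 + \frac{F}{2}$
$I = 54289$ ($I = \left(\left(-9\right) 0 \left(-6\right) - 233\right)^{2} = \left(0 \left(-6\right) - 233\right)^{2} = \left(0 - 233\right)^{2} = \left(-233\right)^{2} = 54289$)
$\frac{I + 109169}{B{\left(v{\left(5 \right)} \right)} + 238366} = \frac{54289 + 109169}{\left(4 + \frac{25 - 25}{2}\right) + 238366} = \frac{163458}{\left(4 + \frac{25 - 25}{2}\right) + 238366} = \frac{163458}{\left(4 + \frac{1}{2} \cdot 0\right) + 238366} = \frac{163458}{\left(4 + 0\right) + 238366} = \frac{163458}{4 + 238366} = \frac{163458}{238370} = 163458 \cdot \frac{1}{238370} = \frac{81729}{119185}$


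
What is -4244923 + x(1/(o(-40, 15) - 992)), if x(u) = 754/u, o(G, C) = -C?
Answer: -5004201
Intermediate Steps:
-4244923 + x(1/(o(-40, 15) - 992)) = -4244923 + 754/(1/(-1*15 - 992)) = -4244923 + 754/(1/(-15 - 992)) = -4244923 + 754/(1/(-1007)) = -4244923 + 754/(-1/1007) = -4244923 + 754*(-1007) = -4244923 - 759278 = -5004201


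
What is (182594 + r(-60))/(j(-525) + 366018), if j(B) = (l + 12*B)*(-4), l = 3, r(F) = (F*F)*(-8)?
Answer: 76897/195603 ≈ 0.39313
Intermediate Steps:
r(F) = -8*F**2 (r(F) = F**2*(-8) = -8*F**2)
j(B) = -12 - 48*B (j(B) = (3 + 12*B)*(-4) = -12 - 48*B)
(182594 + r(-60))/(j(-525) + 366018) = (182594 - 8*(-60)**2)/((-12 - 48*(-525)) + 366018) = (182594 - 8*3600)/((-12 + 25200) + 366018) = (182594 - 28800)/(25188 + 366018) = 153794/391206 = 153794*(1/391206) = 76897/195603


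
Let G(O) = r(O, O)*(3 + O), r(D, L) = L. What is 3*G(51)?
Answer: 8262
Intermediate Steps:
G(O) = O*(3 + O)
3*G(51) = 3*(51*(3 + 51)) = 3*(51*54) = 3*2754 = 8262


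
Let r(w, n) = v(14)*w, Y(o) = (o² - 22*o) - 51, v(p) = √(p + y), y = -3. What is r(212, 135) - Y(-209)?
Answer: -48228 + 212*√11 ≈ -47525.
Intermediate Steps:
v(p) = √(-3 + p) (v(p) = √(p - 3) = √(-3 + p))
Y(o) = -51 + o² - 22*o
r(w, n) = w*√11 (r(w, n) = √(-3 + 14)*w = √11*w = w*√11)
r(212, 135) - Y(-209) = 212*√11 - (-51 + (-209)² - 22*(-209)) = 212*√11 - (-51 + 43681 + 4598) = 212*√11 - 1*48228 = 212*√11 - 48228 = -48228 + 212*√11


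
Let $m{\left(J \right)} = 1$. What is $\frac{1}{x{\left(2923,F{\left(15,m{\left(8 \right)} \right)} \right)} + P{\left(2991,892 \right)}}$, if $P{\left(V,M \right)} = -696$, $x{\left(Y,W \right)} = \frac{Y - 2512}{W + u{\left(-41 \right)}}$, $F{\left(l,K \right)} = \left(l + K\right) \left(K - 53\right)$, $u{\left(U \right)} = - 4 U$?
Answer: $- \frac{668}{465339} \approx -0.0014355$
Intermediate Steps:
$F{\left(l,K \right)} = \left(-53 + K\right) \left(K + l\right)$ ($F{\left(l,K \right)} = \left(K + l\right) \left(-53 + K\right) = \left(-53 + K\right) \left(K + l\right)$)
$x{\left(Y,W \right)} = \frac{-2512 + Y}{164 + W}$ ($x{\left(Y,W \right)} = \frac{Y - 2512}{W - -164} = \frac{-2512 + Y}{W + 164} = \frac{-2512 + Y}{164 + W}$)
$\frac{1}{x{\left(2923,F{\left(15,m{\left(8 \right)} \right)} \right)} + P{\left(2991,892 \right)}} = \frac{1}{\frac{-2512 + 2923}{164 + \left(1^{2} - 53 - 795 + 1 \cdot 15\right)} - 696} = \frac{1}{\frac{1}{164 + \left(1 - 53 - 795 + 15\right)} 411 - 696} = \frac{1}{\frac{1}{164 - 832} \cdot 411 - 696} = \frac{1}{\frac{1}{-668} \cdot 411 - 696} = \frac{1}{\left(- \frac{1}{668}\right) 411 - 696} = \frac{1}{- \frac{411}{668} - 696} = \frac{1}{- \frac{465339}{668}} = - \frac{668}{465339}$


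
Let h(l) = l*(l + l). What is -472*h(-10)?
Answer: -94400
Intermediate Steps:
h(l) = 2*l² (h(l) = l*(2*l) = 2*l²)
-472*h(-10) = -944*(-10)² = -944*100 = -472*200 = -94400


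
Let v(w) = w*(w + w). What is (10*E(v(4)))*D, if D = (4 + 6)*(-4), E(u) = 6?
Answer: -2400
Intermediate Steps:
v(w) = 2*w² (v(w) = w*(2*w) = 2*w²)
D = -40 (D = 10*(-4) = -40)
(10*E(v(4)))*D = (10*6)*(-40) = 60*(-40) = -2400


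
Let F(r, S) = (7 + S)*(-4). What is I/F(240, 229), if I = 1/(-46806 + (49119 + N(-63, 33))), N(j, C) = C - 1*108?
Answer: -1/2112672 ≈ -4.7333e-7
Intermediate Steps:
N(j, C) = -108 + C (N(j, C) = C - 108 = -108 + C)
F(r, S) = -28 - 4*S
I = 1/2238 (I = 1/(-46806 + (49119 + (-108 + 33))) = 1/(-46806 + (49119 - 75)) = 1/(-46806 + 49044) = 1/2238 ≈ 0.00044683)
I/F(240, 229) = 1/(2238*(-28 - 4*229)) = 1/(2238*(-28 - 916)) = (1/2238)/(-944) = (1/2238)*(-1/944) = -1/2112672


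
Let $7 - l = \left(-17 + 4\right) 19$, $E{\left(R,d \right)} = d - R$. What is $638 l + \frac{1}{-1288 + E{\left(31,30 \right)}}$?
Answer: $\frac{208885027}{1289} \approx 1.6205 \cdot 10^{5}$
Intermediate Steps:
$l = 254$ ($l = 7 - \left(-17 + 4\right) 19 = 7 - \left(-13\right) 19 = 7 - -247 = 7 + 247 = 254$)
$638 l + \frac{1}{-1288 + E{\left(31,30 \right)}} = 638 \cdot 254 + \frac{1}{-1288 + \left(30 - 31\right)} = 162052 + \frac{1}{-1288 + \left(30 - 31\right)} = 162052 + \frac{1}{-1288 - 1} = 162052 + \frac{1}{-1289} = 162052 - \frac{1}{1289} = \frac{208885027}{1289}$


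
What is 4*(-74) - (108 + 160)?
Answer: -564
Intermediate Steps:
4*(-74) - (108 + 160) = -296 - 1*268 = -296 - 268 = -564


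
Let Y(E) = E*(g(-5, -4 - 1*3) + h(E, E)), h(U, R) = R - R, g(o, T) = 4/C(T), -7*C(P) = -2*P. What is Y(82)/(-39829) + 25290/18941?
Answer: 1010381734/754401089 ≈ 1.3393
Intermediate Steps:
C(P) = 2*P/7 (C(P) = -(-2)*P/7 = 2*P/7)
g(o, T) = 14/T (g(o, T) = 4/((2*T/7)) = 4*(7/(2*T)) = 14/T)
h(U, R) = 0
Y(E) = -2*E (Y(E) = E*(14/(-4 - 1*3) + 0) = E*(14/(-4 - 3) + 0) = E*(14/(-7) + 0) = E*(14*(-⅐) + 0) = E*(-2 + 0) = E*(-2) = -2*E)
Y(82)/(-39829) + 25290/18941 = -2*82/(-39829) + 25290/18941 = -164*(-1/39829) + 25290*(1/18941) = 164/39829 + 25290/18941 = 1010381734/754401089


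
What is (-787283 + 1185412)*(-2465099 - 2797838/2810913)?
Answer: -2758708150472946025/2810913 ≈ -9.8143e+11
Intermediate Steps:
(-787283 + 1185412)*(-2465099 - 2797838/2810913) = 398129*(-2465099 - 2797838*1/2810913) = 398129*(-2465099 - 2797838/2810913) = 398129*(-6929181623225/2810913) = -2758708150472946025/2810913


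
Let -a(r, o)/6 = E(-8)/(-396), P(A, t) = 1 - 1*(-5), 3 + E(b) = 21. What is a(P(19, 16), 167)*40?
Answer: 120/11 ≈ 10.909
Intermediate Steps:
E(b) = 18 (E(b) = -3 + 21 = 18)
P(A, t) = 6 (P(A, t) = 1 + 5 = 6)
a(r, o) = 3/11 (a(r, o) = -108/(-396) = -108*(-1)/396 = -6*(-1/22) = 3/11)
a(P(19, 16), 167)*40 = (3/11)*40 = 120/11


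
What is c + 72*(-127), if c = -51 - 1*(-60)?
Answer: -9135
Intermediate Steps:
c = 9 (c = -51 + 60 = 9)
c + 72*(-127) = 9 + 72*(-127) = 9 - 9144 = -9135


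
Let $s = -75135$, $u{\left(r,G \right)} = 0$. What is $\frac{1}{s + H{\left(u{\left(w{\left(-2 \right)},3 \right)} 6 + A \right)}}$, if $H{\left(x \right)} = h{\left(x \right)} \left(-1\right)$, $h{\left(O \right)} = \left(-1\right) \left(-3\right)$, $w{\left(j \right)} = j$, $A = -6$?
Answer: $- \frac{1}{75138} \approx -1.3309 \cdot 10^{-5}$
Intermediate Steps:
$h{\left(O \right)} = 3$
$H{\left(x \right)} = -3$ ($H{\left(x \right)} = 3 \left(-1\right) = -3$)
$\frac{1}{s + H{\left(u{\left(w{\left(-2 \right)},3 \right)} 6 + A \right)}} = \frac{1}{-75135 - 3} = \frac{1}{-75138} = - \frac{1}{75138}$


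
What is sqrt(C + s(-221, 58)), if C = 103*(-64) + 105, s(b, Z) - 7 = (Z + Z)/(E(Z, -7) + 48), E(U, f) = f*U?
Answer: I*sqrt(207636062)/179 ≈ 80.5*I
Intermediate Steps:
E(U, f) = U*f
s(b, Z) = 7 + 2*Z/(48 - 7*Z) (s(b, Z) = 7 + (Z + Z)/(Z*(-7) + 48) = 7 + (2*Z)/(-7*Z + 48) = 7 + (2*Z)/(48 - 7*Z) = 7 + 2*Z/(48 - 7*Z))
C = -6487 (C = -6592 + 105 = -6487)
sqrt(C + s(-221, 58)) = sqrt(-6487 + (336 - 47*58)/(48 - 7*58)) = sqrt(-6487 + (336 - 2726)/(48 - 406)) = sqrt(-6487 - 2390/(-358)) = sqrt(-6487 - 1/358*(-2390)) = sqrt(-6487 + 1195/179) = sqrt(-1159978/179) = I*sqrt(207636062)/179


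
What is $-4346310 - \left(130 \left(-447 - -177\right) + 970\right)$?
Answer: $-4312180$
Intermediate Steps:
$-4346310 - \left(130 \left(-447 - -177\right) + 970\right) = -4346310 - \left(130 \left(-447 + 177\right) + 970\right) = -4346310 - \left(130 \left(-270\right) + 970\right) = -4346310 - \left(-35100 + 970\right) = -4346310 - -34130 = -4346310 + 34130 = -4312180$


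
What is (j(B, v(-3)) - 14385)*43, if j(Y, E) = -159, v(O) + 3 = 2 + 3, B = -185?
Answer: -625392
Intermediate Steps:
v(O) = 2 (v(O) = -3 + (2 + 3) = -3 + 5 = 2)
(j(B, v(-3)) - 14385)*43 = (-159 - 14385)*43 = -14544*43 = -625392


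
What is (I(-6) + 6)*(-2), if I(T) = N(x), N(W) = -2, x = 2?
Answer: -8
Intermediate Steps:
I(T) = -2
(I(-6) + 6)*(-2) = (-2 + 6)*(-2) = 4*(-2) = -8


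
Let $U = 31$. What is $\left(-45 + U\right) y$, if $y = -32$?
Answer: $448$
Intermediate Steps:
$\left(-45 + U\right) y = \left(-45 + 31\right) \left(-32\right) = \left(-14\right) \left(-32\right) = 448$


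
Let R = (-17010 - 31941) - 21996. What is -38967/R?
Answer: 12989/23649 ≈ 0.54924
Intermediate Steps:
R = -70947 (R = -48951 - 21996 = -70947)
-38967/R = -38967/(-70947) = -38967*(-1/70947) = 12989/23649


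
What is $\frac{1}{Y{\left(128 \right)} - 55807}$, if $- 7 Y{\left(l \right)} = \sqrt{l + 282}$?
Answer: $- \frac{2734543}{152606640791} + \frac{7 \sqrt{410}}{152606640791} \approx -1.7918 \cdot 10^{-5}$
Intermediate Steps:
$Y{\left(l \right)} = - \frac{\sqrt{282 + l}}{7}$ ($Y{\left(l \right)} = - \frac{\sqrt{l + 282}}{7} = - \frac{\sqrt{282 + l}}{7}$)
$\frac{1}{Y{\left(128 \right)} - 55807} = \frac{1}{- \frac{\sqrt{282 + 128}}{7} - 55807} = \frac{1}{- \frac{\sqrt{410}}{7} - 55807} = \frac{1}{-55807 - \frac{\sqrt{410}}{7}}$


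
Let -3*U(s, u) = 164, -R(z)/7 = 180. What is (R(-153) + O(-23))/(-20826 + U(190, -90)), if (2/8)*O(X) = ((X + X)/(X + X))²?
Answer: 1884/31321 ≈ 0.060151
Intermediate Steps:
R(z) = -1260 (R(z) = -7*180 = -1260)
U(s, u) = -164/3 (U(s, u) = -⅓*164 = -164/3)
O(X) = 4 (O(X) = 4*((X + X)/(X + X))² = 4*((2*X)/((2*X)))² = 4*((2*X)*(1/(2*X)))² = 4*1² = 4*1 = 4)
(R(-153) + O(-23))/(-20826 + U(190, -90)) = (-1260 + 4)/(-20826 - 164/3) = -1256/(-62642/3) = -1256*(-3/62642) = 1884/31321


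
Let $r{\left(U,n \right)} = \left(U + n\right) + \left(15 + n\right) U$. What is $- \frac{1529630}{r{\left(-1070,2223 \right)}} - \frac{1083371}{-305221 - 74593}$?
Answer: $\frac{3174030960917}{909087467698} \approx 3.4914$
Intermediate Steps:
$r{\left(U,n \right)} = U + n + U \left(15 + n\right)$ ($r{\left(U,n \right)} = \left(U + n\right) + U \left(15 + n\right) = U + n + U \left(15 + n\right)$)
$- \frac{1529630}{r{\left(-1070,2223 \right)}} - \frac{1083371}{-305221 - 74593} = - \frac{1529630}{2223 + 16 \left(-1070\right) - 2378610} - \frac{1083371}{-305221 - 74593} = - \frac{1529630}{2223 - 17120 - 2378610} - \frac{1083371}{-379814} = - \frac{1529630}{-2393507} - - \frac{1083371}{379814} = \left(-1529630\right) \left(- \frac{1}{2393507}\right) + \frac{1083371}{379814} = \frac{1529630}{2393507} + \frac{1083371}{379814} = \frac{3174030960917}{909087467698}$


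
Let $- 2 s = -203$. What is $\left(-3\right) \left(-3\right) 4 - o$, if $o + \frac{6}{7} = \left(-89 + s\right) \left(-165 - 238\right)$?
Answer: $\frac{71041}{14} \approx 5074.4$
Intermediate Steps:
$s = \frac{203}{2}$ ($s = \left(- \frac{1}{2}\right) \left(-203\right) = \frac{203}{2} \approx 101.5$)
$o = - \frac{70537}{14}$ ($o = - \frac{6}{7} + \left(-89 + \frac{203}{2}\right) \left(-165 - 238\right) = - \frac{6}{7} + \frac{25}{2} \left(-403\right) = - \frac{6}{7} - \frac{10075}{2} = - \frac{70537}{14} \approx -5038.4$)
$\left(-3\right) \left(-3\right) 4 - o = \left(-3\right) \left(-3\right) 4 - - \frac{70537}{14} = 9 \cdot 4 + \frac{70537}{14} = 36 + \frac{70537}{14} = \frac{71041}{14}$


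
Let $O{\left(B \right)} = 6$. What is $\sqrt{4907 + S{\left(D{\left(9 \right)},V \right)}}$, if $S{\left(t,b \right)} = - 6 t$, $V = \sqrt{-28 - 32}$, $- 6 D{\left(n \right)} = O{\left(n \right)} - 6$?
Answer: $\sqrt{4907} \approx 70.05$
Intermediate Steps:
$D{\left(n \right)} = 0$ ($D{\left(n \right)} = - \frac{6 - 6}{6} = \left(- \frac{1}{6}\right) 0 = 0$)
$V = 2 i \sqrt{15}$ ($V = \sqrt{-60} = 2 i \sqrt{15} \approx 7.746 i$)
$\sqrt{4907 + S{\left(D{\left(9 \right)},V \right)}} = \sqrt{4907 - 0} = \sqrt{4907 + 0} = \sqrt{4907}$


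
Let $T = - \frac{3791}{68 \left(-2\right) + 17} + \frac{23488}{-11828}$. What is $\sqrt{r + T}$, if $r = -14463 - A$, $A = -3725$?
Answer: $\frac{i \sqrt{4587882740945}}{20699} \approx 103.48 i$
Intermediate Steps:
$r = -10738$ ($r = -14463 - -3725 = -14463 + 3725 = -10738$)
$T = \frac{618307}{20699}$ ($T = - \frac{3791}{-136 + 17} + 23488 \left(- \frac{1}{11828}\right) = - \frac{3791}{-119} - \frac{5872}{2957} = \left(-3791\right) \left(- \frac{1}{119}\right) - \frac{5872}{2957} = \frac{223}{7} - \frac{5872}{2957} = \frac{618307}{20699} \approx 29.871$)
$\sqrt{r + T} = \sqrt{-10738 + \frac{618307}{20699}} = \sqrt{- \frac{221647555}{20699}} = \frac{i \sqrt{4587882740945}}{20699}$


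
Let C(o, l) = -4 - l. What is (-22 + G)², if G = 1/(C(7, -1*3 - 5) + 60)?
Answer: 1979649/4096 ≈ 483.31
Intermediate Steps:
G = 1/64 (G = 1/((-4 - (-1*3 - 5)) + 60) = 1/((-4 - (-3 - 5)) + 60) = 1/((-4 - 1*(-8)) + 60) = 1/((-4 + 8) + 60) = 1/(4 + 60) = 1/64 ≈ 0.015625)
(-22 + G)² = (-22 + 1/64)² = (-1407/64)² = 1979649/4096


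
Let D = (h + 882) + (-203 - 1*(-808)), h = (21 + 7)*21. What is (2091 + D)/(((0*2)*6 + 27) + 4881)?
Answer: 2083/2454 ≈ 0.84882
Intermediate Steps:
h = 588 (h = 28*21 = 588)
D = 2075 (D = (588 + 882) + (-203 - 1*(-808)) = 1470 + (-203 + 808) = 1470 + 605 = 2075)
(2091 + D)/(((0*2)*6 + 27) + 4881) = (2091 + 2075)/(((0*2)*6 + 27) + 4881) = 4166/((0*6 + 27) + 4881) = 4166/((0 + 27) + 4881) = 4166/(27 + 4881) = 4166/4908 = 4166*(1/4908) = 2083/2454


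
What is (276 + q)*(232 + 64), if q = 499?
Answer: 229400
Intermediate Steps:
(276 + q)*(232 + 64) = (276 + 499)*(232 + 64) = 775*296 = 229400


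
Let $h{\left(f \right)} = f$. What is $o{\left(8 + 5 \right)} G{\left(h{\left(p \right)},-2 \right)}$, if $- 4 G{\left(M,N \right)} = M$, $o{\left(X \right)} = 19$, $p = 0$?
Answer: $0$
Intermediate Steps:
$G{\left(M,N \right)} = - \frac{M}{4}$
$o{\left(8 + 5 \right)} G{\left(h{\left(p \right)},-2 \right)} = 19 \left(\left(- \frac{1}{4}\right) 0\right) = 19 \cdot 0 = 0$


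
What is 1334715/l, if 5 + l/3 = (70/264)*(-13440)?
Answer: -978791/7851 ≈ -124.67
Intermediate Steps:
l = -117765/11 (l = -15 + 3*((70/264)*(-13440)) = -15 + 3*((70*(1/264))*(-13440)) = -15 + 3*((35/132)*(-13440)) = -15 + 3*(-39200/11) = -15 - 117600/11 = -117765/11 ≈ -10706.)
1334715/l = 1334715/(-117765/11) = 1334715*(-11/117765) = -978791/7851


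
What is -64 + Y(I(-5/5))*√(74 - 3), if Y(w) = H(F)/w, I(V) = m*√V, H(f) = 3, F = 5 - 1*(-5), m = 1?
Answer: -64 - 3*I*√71 ≈ -64.0 - 25.278*I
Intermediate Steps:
F = 10 (F = 5 + 5 = 10)
I(V) = √V (I(V) = 1*√V = √V)
Y(w) = 3/w
-64 + Y(I(-5/5))*√(74 - 3) = -64 + (3/(√(-5/5)))*√(74 - 3) = -64 + (3/(√(-5*⅕)))*√71 = -64 + (3/(√(-1)))*√71 = -64 + (3/I)*√71 = -64 + (3*(-I))*√71 = -64 + (-3*I)*√71 = -64 - 3*I*√71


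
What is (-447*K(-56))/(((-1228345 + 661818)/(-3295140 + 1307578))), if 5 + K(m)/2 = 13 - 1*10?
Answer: 3553760856/566527 ≈ 6272.9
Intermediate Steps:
K(m) = -4 (K(m) = -10 + 2*(13 - 1*10) = -10 + 2*(13 - 10) = -10 + 2*3 = -10 + 6 = -4)
(-447*K(-56))/(((-1228345 + 661818)/(-3295140 + 1307578))) = (-447*(-4))/(((-1228345 + 661818)/(-3295140 + 1307578))) = 1788/((-566527/(-1987562))) = 1788/((-566527*(-1/1987562))) = 1788/(566527/1987562) = 1788*(1987562/566527) = 3553760856/566527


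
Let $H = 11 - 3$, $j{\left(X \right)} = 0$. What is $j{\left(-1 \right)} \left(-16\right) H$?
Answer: $0$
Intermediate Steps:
$H = 8$
$j{\left(-1 \right)} \left(-16\right) H = 0 \left(-16\right) 8 = 0 \cdot 8 = 0$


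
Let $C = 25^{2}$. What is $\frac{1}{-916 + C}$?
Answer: $- \frac{1}{291} \approx -0.0034364$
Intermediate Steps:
$C = 625$
$\frac{1}{-916 + C} = \frac{1}{-916 + 625} = \frac{1}{-291} = - \frac{1}{291}$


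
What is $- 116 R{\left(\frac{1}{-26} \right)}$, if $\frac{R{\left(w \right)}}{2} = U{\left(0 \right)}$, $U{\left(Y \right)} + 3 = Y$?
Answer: $696$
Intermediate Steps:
$U{\left(Y \right)} = -3 + Y$
$R{\left(w \right)} = -6$ ($R{\left(w \right)} = 2 \left(-3 + 0\right) = 2 \left(-3\right) = -6$)
$- 116 R{\left(\frac{1}{-26} \right)} = \left(-116\right) \left(-6\right) = 696$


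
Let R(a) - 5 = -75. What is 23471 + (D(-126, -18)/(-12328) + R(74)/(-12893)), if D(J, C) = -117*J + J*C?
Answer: 1865188697407/79472452 ≈ 23470.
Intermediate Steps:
R(a) = -70 (R(a) = 5 - 75 = -70)
D(J, C) = -117*J + C*J
23471 + (D(-126, -18)/(-12328) + R(74)/(-12893)) = 23471 + (-126*(-117 - 18)/(-12328) - 70/(-12893)) = 23471 + (-126*(-135)*(-1/12328) - 70*(-1/12893)) = 23471 + (17010*(-1/12328) + 70/12893) = 23471 + (-8505/6164 + 70/12893) = 23471 - 109223485/79472452 = 1865188697407/79472452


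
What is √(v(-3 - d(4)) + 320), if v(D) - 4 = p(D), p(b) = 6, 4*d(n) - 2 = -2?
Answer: √330 ≈ 18.166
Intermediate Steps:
d(n) = 0 (d(n) = ½ + (¼)*(-2) = ½ - ½ = 0)
v(D) = 10 (v(D) = 4 + 6 = 10)
√(v(-3 - d(4)) + 320) = √(10 + 320) = √330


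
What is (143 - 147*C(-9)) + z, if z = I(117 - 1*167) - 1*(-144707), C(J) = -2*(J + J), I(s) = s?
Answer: 139508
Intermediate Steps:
C(J) = -4*J
z = 144657 (z = (117 - 1*167) - 1*(-144707) = (117 - 167) + 144707 = -50 + 144707 = 144657)
(143 - 147*C(-9)) + z = (143 - (-588)*(-9)) + 144657 = (143 - 147*36) + 144657 = (143 - 5292) + 144657 = -5149 + 144657 = 139508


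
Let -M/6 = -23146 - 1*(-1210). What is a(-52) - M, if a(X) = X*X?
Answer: -128912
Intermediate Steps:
M = 131616 (M = -6*(-23146 - 1*(-1210)) = -6*(-23146 + 1210) = -6*(-21936) = 131616)
a(X) = X²
a(-52) - M = (-52)² - 1*131616 = 2704 - 131616 = -128912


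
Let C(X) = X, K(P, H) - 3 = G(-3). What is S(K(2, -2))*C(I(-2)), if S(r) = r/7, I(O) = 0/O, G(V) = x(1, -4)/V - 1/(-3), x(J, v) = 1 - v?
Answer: 0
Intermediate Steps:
G(V) = 1/3 + 5/V (G(V) = (1 - 1*(-4))/V - 1/(-3) = (1 + 4)/V - 1*(-1/3) = 5/V + 1/3 = 1/3 + 5/V)
K(P, H) = 5/3 (K(P, H) = 3 + (1/3)*(15 - 3)/(-3) = 3 + (1/3)*(-1/3)*12 = 3 - 4/3 = 5/3)
I(O) = 0
S(r) = r/7 (S(r) = r*(1/7) = r/7)
S(K(2, -2))*C(I(-2)) = ((1/7)*(5/3))*0 = (5/21)*0 = 0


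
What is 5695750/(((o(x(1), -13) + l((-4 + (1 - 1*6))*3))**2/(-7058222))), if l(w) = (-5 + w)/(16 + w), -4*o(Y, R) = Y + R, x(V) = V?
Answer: -194577040909460/169 ≈ -1.1513e+12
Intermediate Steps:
o(Y, R) = -R/4 - Y/4 (o(Y, R) = -(Y + R)/4 = -(R + Y)/4 = -R/4 - Y/4)
l(w) = (-5 + w)/(16 + w)
5695750/(((o(x(1), -13) + l((-4 + (1 - 1*6))*3))**2/(-7058222))) = 5695750/((((-1/4*(-13) - 1/4*1) + (-5 + (-4 + (1 - 1*6))*3)/(16 + (-4 + (1 - 1*6))*3))**2/(-7058222))) = 5695750/((((13/4 - 1/4) + (-5 + (-4 + (1 - 6))*3)/(16 + (-4 + (1 - 6))*3))**2*(-1/7058222))) = 5695750/(((3 + (-5 + (-4 - 5)*3)/(16 + (-4 - 5)*3))**2*(-1/7058222))) = 5695750/(((3 + (-5 - 9*3)/(16 - 9*3))**2*(-1/7058222))) = 5695750/(((3 + (-5 - 27)/(16 - 27))**2*(-1/7058222))) = 5695750/(((3 - 32/(-11))**2*(-1/7058222))) = 5695750/(((3 - 1/11*(-32))**2*(-1/7058222))) = 5695750/(((3 + 32/11)**2*(-1/7058222))) = 5695750/(((65/11)**2*(-1/7058222))) = 5695750/(((4225/121)*(-1/7058222))) = 5695750/(-4225/854044862) = 5695750*(-854044862/4225) = -194577040909460/169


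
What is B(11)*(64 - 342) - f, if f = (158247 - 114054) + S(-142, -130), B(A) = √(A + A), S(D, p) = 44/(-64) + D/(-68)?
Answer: -12020877/272 - 278*√22 ≈ -45498.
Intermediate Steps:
S(D, p) = -11/16 - D/68 (S(D, p) = 44*(-1/64) + D*(-1/68) = -11/16 - D/68)
B(A) = √2*√A (B(A) = √(2*A) = √2*√A)
f = 12020877/272 (f = (158247 - 114054) + (-11/16 - 1/68*(-142)) = 44193 + (-11/16 + 71/34) = 44193 + 381/272 = 12020877/272 ≈ 44194.)
B(11)*(64 - 342) - f = (√2*√11)*(64 - 342) - 1*12020877/272 = √22*(-278) - 12020877/272 = -278*√22 - 12020877/272 = -12020877/272 - 278*√22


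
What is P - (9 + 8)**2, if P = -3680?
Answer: -3969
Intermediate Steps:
P - (9 + 8)**2 = -3680 - (9 + 8)**2 = -3680 - 1*17**2 = -3680 - 1*289 = -3680 - 289 = -3969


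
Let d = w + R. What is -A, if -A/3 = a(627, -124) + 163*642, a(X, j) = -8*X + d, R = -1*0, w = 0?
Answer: 298890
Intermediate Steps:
R = 0
d = 0 (d = 0 + 0 = 0)
a(X, j) = -8*X (a(X, j) = -8*X + 0 = -8*X)
A = -298890 (A = -3*(-8*627 + 163*642) = -3*(-5016 + 104646) = -3*99630 = -298890)
-A = -1*(-298890) = 298890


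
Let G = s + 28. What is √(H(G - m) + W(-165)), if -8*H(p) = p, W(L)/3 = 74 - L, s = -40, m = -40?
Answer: √2854/2 ≈ 26.711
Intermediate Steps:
W(L) = 222 - 3*L (W(L) = 3*(74 - L) = 222 - 3*L)
G = -12 (G = -40 + 28 = -12)
H(p) = -p/8
√(H(G - m) + W(-165)) = √(-(-12 - 1*(-40))/8 + (222 - 3*(-165))) = √(-(-12 + 40)/8 + (222 + 495)) = √(-⅛*28 + 717) = √(-7/2 + 717) = √(1427/2) = √2854/2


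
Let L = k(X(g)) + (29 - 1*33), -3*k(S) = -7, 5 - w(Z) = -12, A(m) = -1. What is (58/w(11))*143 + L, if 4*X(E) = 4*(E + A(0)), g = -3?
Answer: 24797/51 ≈ 486.22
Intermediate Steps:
X(E) = -1 + E (X(E) = (4*(E - 1))/4 = (4*(-1 + E))/4 = (-4 + 4*E)/4 = -1 + E)
w(Z) = 17 (w(Z) = 5 - 1*(-12) = 5 + 12 = 17)
k(S) = 7/3 (k(S) = -⅓*(-7) = 7/3)
L = -5/3 (L = 7/3 + (29 - 1*33) = 7/3 + (29 - 33) = 7/3 - 4 = -5/3 ≈ -1.6667)
(58/w(11))*143 + L = (58/17)*143 - 5/3 = 8294/17 - 5/3 = 24797/51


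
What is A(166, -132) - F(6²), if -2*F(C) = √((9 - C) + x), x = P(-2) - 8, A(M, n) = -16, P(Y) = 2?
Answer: -16 + I*√33/2 ≈ -16.0 + 2.8723*I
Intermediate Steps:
x = -6 (x = 2 - 8 = -6)
F(C) = -√(3 - C)/2 (F(C) = -√((9 - C) - 6)/2 = -√(3 - C)/2)
A(166, -132) - F(6²) = -16 - (-1)*√(3 - 1*6²)/2 = -16 - (-1)*√(3 - 1*36)/2 = -16 - (-1)*√(3 - 36)/2 = -16 - (-1)*√(-33)/2 = -16 - (-1)*I*√33/2 = -16 + I*√33/2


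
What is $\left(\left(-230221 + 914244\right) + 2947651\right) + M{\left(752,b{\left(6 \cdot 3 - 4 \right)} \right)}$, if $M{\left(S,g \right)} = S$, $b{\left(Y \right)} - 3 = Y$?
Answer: $3632426$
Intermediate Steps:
$b{\left(Y \right)} = 3 + Y$
$\left(\left(-230221 + 914244\right) + 2947651\right) + M{\left(752,b{\left(6 \cdot 3 - 4 \right)} \right)} = \left(\left(-230221 + 914244\right) + 2947651\right) + 752 = \left(684023 + 2947651\right) + 752 = 3631674 + 752 = 3632426$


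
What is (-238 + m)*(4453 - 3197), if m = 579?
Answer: 428296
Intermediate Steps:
(-238 + m)*(4453 - 3197) = (-238 + 579)*(4453 - 3197) = 341*1256 = 428296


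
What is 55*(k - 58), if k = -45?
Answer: -5665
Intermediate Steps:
55*(k - 58) = 55*(-45 - 58) = 55*(-103) = -5665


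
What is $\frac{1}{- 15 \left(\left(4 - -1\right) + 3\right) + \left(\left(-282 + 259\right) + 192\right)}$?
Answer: $\frac{1}{49} \approx 0.020408$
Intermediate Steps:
$\frac{1}{- 15 \left(\left(4 - -1\right) + 3\right) + \left(\left(-282 + 259\right) + 192\right)} = \frac{1}{- 15 \left(\left(4 + 1\right) + 3\right) + \left(-23 + 192\right)} = \frac{1}{- 15 \left(5 + 3\right) + 169} = \frac{1}{\left(-15\right) 8 + 169} = \frac{1}{-120 + 169} = \frac{1}{49}$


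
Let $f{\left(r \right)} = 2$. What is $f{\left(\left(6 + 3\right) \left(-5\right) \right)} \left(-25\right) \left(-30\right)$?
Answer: $1500$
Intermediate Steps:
$f{\left(\left(6 + 3\right) \left(-5\right) \right)} \left(-25\right) \left(-30\right) = 2 \left(-25\right) \left(-30\right) = \left(-50\right) \left(-30\right) = 1500$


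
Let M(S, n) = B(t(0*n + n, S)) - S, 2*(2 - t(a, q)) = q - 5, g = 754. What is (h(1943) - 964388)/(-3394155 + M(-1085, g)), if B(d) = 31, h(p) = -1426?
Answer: 321938/1131013 ≈ 0.28465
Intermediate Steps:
t(a, q) = 9/2 - q/2 (t(a, q) = 2 - (q - 5)/2 = 2 - (-5 + q)/2 = 2 + (5/2 - q/2) = 9/2 - q/2)
M(S, n) = 31 - S
(h(1943) - 964388)/(-3394155 + M(-1085, g)) = (-1426 - 964388)/(-3394155 + (31 - 1*(-1085))) = -965814/(-3394155 + (31 + 1085)) = -965814/(-3394155 + 1116) = -965814/(-3393039) = -965814*(-1/3393039) = 321938/1131013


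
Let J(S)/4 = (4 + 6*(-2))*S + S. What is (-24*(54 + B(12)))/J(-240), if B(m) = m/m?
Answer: -11/56 ≈ -0.19643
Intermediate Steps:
B(m) = 1
J(S) = -28*S (J(S) = 4*((4 + 6*(-2))*S + S) = 4*((4 - 12)*S + S) = 4*(-8*S + S) = 4*(-7*S) = -28*S)
(-24*(54 + B(12)))/J(-240) = (-24*(54 + 1))/((-28*(-240))) = -24*55/6720 = -1320*1/6720 = -11/56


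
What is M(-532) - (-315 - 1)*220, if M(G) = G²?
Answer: 352544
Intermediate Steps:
M(-532) - (-315 - 1)*220 = (-532)² - (-315 - 1)*220 = 283024 - (-316)*220 = 283024 - 1*(-69520) = 283024 + 69520 = 352544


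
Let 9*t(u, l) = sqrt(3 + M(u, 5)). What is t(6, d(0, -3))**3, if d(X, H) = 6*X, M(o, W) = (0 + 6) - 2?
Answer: 7*sqrt(7)/729 ≈ 0.025405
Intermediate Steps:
M(o, W) = 4 (M(o, W) = 6 - 2 = 4)
t(u, l) = sqrt(7)/9 (t(u, l) = sqrt(3 + 4)/9 = sqrt(7)/9)
t(6, d(0, -3))**3 = (sqrt(7)/9)**3 = 7*sqrt(7)/729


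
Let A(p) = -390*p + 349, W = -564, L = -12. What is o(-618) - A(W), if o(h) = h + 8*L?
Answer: -221023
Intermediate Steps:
A(p) = 349 - 390*p
o(h) = -96 + h (o(h) = h + 8*(-12) = h - 96 = -96 + h)
o(-618) - A(W) = (-96 - 618) - (349 - 390*(-564)) = -714 - (349 + 219960) = -714 - 1*220309 = -714 - 220309 = -221023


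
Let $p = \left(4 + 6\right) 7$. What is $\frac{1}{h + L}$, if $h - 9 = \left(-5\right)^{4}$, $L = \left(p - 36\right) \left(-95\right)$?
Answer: $- \frac{1}{2596} \approx -0.00038521$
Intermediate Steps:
$p = 70$ ($p = 10 \cdot 7 = 70$)
$L = -3230$ ($L = \left(70 - 36\right) \left(-95\right) = 34 \left(-95\right) = -3230$)
$h = 634$ ($h = 9 + \left(-5\right)^{4} = 9 + 625 = 634$)
$\frac{1}{h + L} = \frac{1}{634 - 3230} = \frac{1}{-2596} = - \frac{1}{2596}$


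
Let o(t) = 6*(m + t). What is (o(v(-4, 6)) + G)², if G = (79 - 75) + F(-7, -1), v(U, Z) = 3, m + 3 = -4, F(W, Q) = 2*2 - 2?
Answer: 324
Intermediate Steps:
F(W, Q) = 2 (F(W, Q) = 4 - 2 = 2)
m = -7 (m = -3 - 4 = -7)
G = 6 (G = (79 - 75) + 2 = 4 + 2 = 6)
o(t) = -42 + 6*t (o(t) = 6*(-7 + t) = -42 + 6*t)
(o(v(-4, 6)) + G)² = ((-42 + 6*3) + 6)² = ((-42 + 18) + 6)² = (-24 + 6)² = (-18)² = 324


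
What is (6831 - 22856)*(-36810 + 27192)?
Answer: 154128450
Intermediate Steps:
(6831 - 22856)*(-36810 + 27192) = -16025*(-9618) = 154128450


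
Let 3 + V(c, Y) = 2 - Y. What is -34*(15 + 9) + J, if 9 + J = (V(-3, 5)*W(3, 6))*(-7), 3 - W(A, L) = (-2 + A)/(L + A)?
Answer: -2111/3 ≈ -703.67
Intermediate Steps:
W(A, L) = 3 - (-2 + A)/(A + L) (W(A, L) = 3 - (-2 + A)/(L + A) = 3 - (-2 + A)/(A + L))
V(c, Y) = -1 - Y (V(c, Y) = -3 + (2 - Y) = -1 - Y)
J = 337/3 (J = -9 + ((-1 - 1*5)*((2 + 2*3 + 3*6)/(3 + 6)))*(-7) = -9 + ((-1 - 5)*((2 + 6 + 18)/9))*(-7) = -9 - 2*26/3*(-7) = -9 - 6*26/9*(-7) = -9 - 52/3*(-7) = -9 + 364/3 = 337/3 ≈ 112.33)
-34*(15 + 9) + J = -34*(15 + 9) + 337/3 = -34*24 + 337/3 = -816 + 337/3 = -2111/3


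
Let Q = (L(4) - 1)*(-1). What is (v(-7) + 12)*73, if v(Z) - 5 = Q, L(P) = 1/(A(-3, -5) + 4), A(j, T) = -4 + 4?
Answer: 5183/4 ≈ 1295.8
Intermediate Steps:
A(j, T) = 0
L(P) = ¼ (L(P) = 1/(0 + 4) = 1/4 = ¼)
Q = ¾ (Q = (¼ - 1)*(-1) = -¾*(-1) = ¾ ≈ 0.75000)
v(Z) = 23/4 (v(Z) = 5 + ¾ = 23/4)
(v(-7) + 12)*73 = (23/4 + 12)*73 = (71/4)*73 = 5183/4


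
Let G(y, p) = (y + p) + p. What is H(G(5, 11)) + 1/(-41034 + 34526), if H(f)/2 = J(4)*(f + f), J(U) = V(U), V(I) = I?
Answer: 2811455/6508 ≈ 432.00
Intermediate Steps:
J(U) = U
G(y, p) = y + 2*p (G(y, p) = (p + y) + p = y + 2*p)
H(f) = 16*f (H(f) = 2*(4*(f + f)) = 2*(4*(2*f)) = 2*(8*f) = 16*f)
H(G(5, 11)) + 1/(-41034 + 34526) = 16*(5 + 2*11) + 1/(-41034 + 34526) = 16*(5 + 22) + 1/(-6508) = 16*27 - 1/6508 = 432 - 1/6508 = 2811455/6508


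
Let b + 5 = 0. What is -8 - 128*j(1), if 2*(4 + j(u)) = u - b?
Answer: 120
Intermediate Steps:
b = -5 (b = -5 + 0 = -5)
j(u) = -3/2 + u/2 (j(u) = -4 + (u - 1*(-5))/2 = -4 + (u + 5)/2 = -4 + (5 + u)/2 = -4 + (5/2 + u/2) = -3/2 + u/2)
-8 - 128*j(1) = -8 - 128*(-3/2 + (½)*1) = -8 - 128*(-3/2 + ½) = -8 - 128*(-1) = -8 + 128 = 120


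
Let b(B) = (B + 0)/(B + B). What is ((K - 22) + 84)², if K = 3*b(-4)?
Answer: 16129/4 ≈ 4032.3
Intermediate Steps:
b(B) = ½ (b(B) = B/((2*B)) = B*(1/(2*B)) = ½)
K = 3/2 (K = 3*(½) = 3/2 ≈ 1.5000)
((K - 22) + 84)² = ((3/2 - 22) + 84)² = (-41/2 + 84)² = (127/2)² = 16129/4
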